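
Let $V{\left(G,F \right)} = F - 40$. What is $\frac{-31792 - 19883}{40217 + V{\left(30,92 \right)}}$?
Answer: $- \frac{17225}{13423} \approx -1.2832$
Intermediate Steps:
$V{\left(G,F \right)} = -40 + F$ ($V{\left(G,F \right)} = F - 40 = -40 + F$)
$\frac{-31792 - 19883}{40217 + V{\left(30,92 \right)}} = \frac{-31792 - 19883}{40217 + \left(-40 + 92\right)} = - \frac{51675}{40217 + 52} = - \frac{51675}{40269} = \left(-51675\right) \frac{1}{40269} = - \frac{17225}{13423}$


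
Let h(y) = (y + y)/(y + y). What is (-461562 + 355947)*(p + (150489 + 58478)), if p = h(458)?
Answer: -22070155320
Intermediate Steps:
h(y) = 1 (h(y) = (2*y)/((2*y)) = (2*y)*(1/(2*y)) = 1)
p = 1
(-461562 + 355947)*(p + (150489 + 58478)) = (-461562 + 355947)*(1 + (150489 + 58478)) = -105615*(1 + 208967) = -105615*208968 = -22070155320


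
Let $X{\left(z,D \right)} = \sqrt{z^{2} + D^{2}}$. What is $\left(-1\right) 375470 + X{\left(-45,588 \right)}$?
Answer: $-375470 + 3 \sqrt{38641} \approx -3.7488 \cdot 10^{5}$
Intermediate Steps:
$X{\left(z,D \right)} = \sqrt{D^{2} + z^{2}}$
$\left(-1\right) 375470 + X{\left(-45,588 \right)} = \left(-1\right) 375470 + \sqrt{588^{2} + \left(-45\right)^{2}} = -375470 + \sqrt{345744 + 2025} = -375470 + \sqrt{347769} = -375470 + 3 \sqrt{38641}$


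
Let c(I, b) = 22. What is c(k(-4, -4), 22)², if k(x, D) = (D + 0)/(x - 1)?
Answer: 484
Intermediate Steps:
k(x, D) = D/(-1 + x)
c(k(-4, -4), 22)² = 22² = 484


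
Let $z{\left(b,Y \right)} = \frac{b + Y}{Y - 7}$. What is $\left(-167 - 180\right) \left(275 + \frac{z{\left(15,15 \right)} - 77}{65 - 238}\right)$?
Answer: $- \frac{66135771}{692} \approx -95572.0$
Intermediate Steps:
$z{\left(b,Y \right)} = \frac{Y + b}{-7 + Y}$
$\left(-167 - 180\right) \left(275 + \frac{z{\left(15,15 \right)} - 77}{65 - 238}\right) = \left(-167 - 180\right) \left(275 + \frac{\frac{15 + 15}{-7 + 15} - 77}{65 - 238}\right) = - 347 \left(275 + \frac{\frac{1}{8} \cdot 30 - 77}{-173}\right) = - 347 \left(275 + \left(\frac{1}{8} \cdot 30 - 77\right) \left(- \frac{1}{173}\right)\right) = - 347 \left(275 + \left(\frac{15}{4} - 77\right) \left(- \frac{1}{173}\right)\right) = - 347 \left(275 - - \frac{293}{692}\right) = - 347 \left(275 + \frac{293}{692}\right) = \left(-347\right) \frac{190593}{692} = - \frac{66135771}{692}$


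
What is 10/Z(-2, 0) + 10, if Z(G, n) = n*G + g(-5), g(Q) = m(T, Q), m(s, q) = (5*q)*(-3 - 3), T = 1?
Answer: 151/15 ≈ 10.067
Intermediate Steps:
m(s, q) = -30*q (m(s, q) = (5*q)*(-6) = -30*q)
g(Q) = -30*Q
Z(G, n) = 150 + G*n (Z(G, n) = n*G - 30*(-5) = G*n + 150 = 150 + G*n)
10/Z(-2, 0) + 10 = 10/(150 - 2*0) + 10 = 10/(150 + 0) + 10 = 10/150 + 10 = 10*(1/150) + 10 = 1/15 + 10 = 151/15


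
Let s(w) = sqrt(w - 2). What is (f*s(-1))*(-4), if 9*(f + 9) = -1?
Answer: 328*I*sqrt(3)/9 ≈ 63.124*I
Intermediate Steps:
s(w) = sqrt(-2 + w)
f = -82/9 (f = -9 + (1/9)*(-1) = -9 - 1/9 = -82/9 ≈ -9.1111)
(f*s(-1))*(-4) = -82*sqrt(-2 - 1)/9*(-4) = -82*I*sqrt(3)/9*(-4) = 328*I*sqrt(3)/9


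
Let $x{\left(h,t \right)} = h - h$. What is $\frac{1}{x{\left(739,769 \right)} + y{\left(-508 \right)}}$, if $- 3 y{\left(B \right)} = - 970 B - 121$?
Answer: $- \frac{1}{164213} \approx -6.0896 \cdot 10^{-6}$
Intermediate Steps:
$y{\left(B \right)} = \frac{121}{3} + \frac{970 B}{3}$ ($y{\left(B \right)} = - \frac{- 970 B - 121}{3} = - \frac{-121 - 970 B}{3} = \frac{121}{3} + \frac{970 B}{3}$)
$x{\left(h,t \right)} = 0$
$\frac{1}{x{\left(739,769 \right)} + y{\left(-508 \right)}} = \frac{1}{0 + \left(\frac{121}{3} + \frac{970}{3} \left(-508\right)\right)} = \frac{1}{0 + \left(\frac{121}{3} - \frac{492760}{3}\right)} = \frac{1}{0 - 164213} = \frac{1}{-164213} = - \frac{1}{164213}$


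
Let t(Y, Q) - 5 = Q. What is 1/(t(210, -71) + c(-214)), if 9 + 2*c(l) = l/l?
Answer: -1/70 ≈ -0.014286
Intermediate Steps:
t(Y, Q) = 5 + Q
c(l) = -4 (c(l) = -9/2 + (l/l)/2 = -9/2 + (½)*1 = -9/2 + ½ = -4)
1/(t(210, -71) + c(-214)) = 1/((5 - 71) - 4) = 1/(-66 - 4) = 1/(-70) = -1/70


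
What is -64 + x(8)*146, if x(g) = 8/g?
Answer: 82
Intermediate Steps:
-64 + x(8)*146 = -64 + (8/8)*146 = -64 + (8*(1/8))*146 = -64 + 1*146 = -64 + 146 = 82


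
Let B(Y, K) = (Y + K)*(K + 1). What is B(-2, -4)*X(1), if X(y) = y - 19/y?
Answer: -324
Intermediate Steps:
B(Y, K) = (1 + K)*(K + Y) (B(Y, K) = (K + Y)*(1 + K) = (1 + K)*(K + Y))
B(-2, -4)*X(1) = (-4 - 2 + (-4)² - 4*(-2))*(1 - 19/1) = (-4 - 2 + 16 + 8)*(1 - 19*1) = 18*(1 - 19) = 18*(-18) = -324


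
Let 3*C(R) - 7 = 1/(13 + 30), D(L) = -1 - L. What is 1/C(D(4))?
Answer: 129/302 ≈ 0.42715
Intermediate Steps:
C(R) = 302/129 (C(R) = 7/3 + 1/(3*(13 + 30)) = 7/3 + (1/3)/43 = 7/3 + (1/3)*(1/43) = 7/3 + 1/129 = 302/129)
1/C(D(4)) = 1/(302/129) = 129/302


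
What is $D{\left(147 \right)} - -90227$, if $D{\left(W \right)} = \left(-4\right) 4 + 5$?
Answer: $90216$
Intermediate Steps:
$D{\left(W \right)} = -11$ ($D{\left(W \right)} = -16 + 5 = -11$)
$D{\left(147 \right)} - -90227 = -11 - -90227 = -11 + 90227 = 90216$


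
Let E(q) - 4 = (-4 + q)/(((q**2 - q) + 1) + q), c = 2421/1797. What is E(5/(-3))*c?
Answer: 4035/1198 ≈ 3.3681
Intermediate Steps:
c = 807/599 (c = 2421*(1/1797) = 807/599 ≈ 1.3472)
E(q) = 4 + (-4 + q)/(1 + q**2) (E(q) = 4 + (-4 + q)/(((q**2 - q) + 1) + q) = 4 + (-4 + q)/((1 + q**2 - q) + q) = 4 + (-4 + q)/(1 + q**2))
E(5/(-3))*c = ((5/(-3))*(1 + 4*(5/(-3)))/(1 + (5/(-3))**2))*(807/599) = ((5*(-1/3))*(1 + 4*(5*(-1/3)))/(1 + (5*(-1/3))**2))*(807/599) = -5*(1 + 4*(-5/3))/(3*(1 + (-5/3)**2))*(807/599) = -5*(1 - 20/3)/(3*(1 + 25/9))*(807/599) = -5/3*(-17/3)/34/9*(807/599) = -5/3*9/34*(-17/3)*(807/599) = (5/2)*(807/599) = 4035/1198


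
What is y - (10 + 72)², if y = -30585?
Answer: -37309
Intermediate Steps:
y - (10 + 72)² = -30585 - (10 + 72)² = -30585 - 1*82² = -30585 - 1*6724 = -30585 - 6724 = -37309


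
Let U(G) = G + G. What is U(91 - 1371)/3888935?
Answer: -512/777787 ≈ -0.00065828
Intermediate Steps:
U(G) = 2*G
U(91 - 1371)/3888935 = (2*(91 - 1371))/3888935 = (2*(-1280))*(1/3888935) = -2560*1/3888935 = -512/777787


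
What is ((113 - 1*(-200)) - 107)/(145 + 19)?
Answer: 103/82 ≈ 1.2561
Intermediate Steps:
((113 - 1*(-200)) - 107)/(145 + 19) = ((113 + 200) - 107)/164 = (313 - 107)*(1/164) = 206*(1/164) = 103/82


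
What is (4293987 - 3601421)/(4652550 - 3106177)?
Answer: 692566/1546373 ≈ 0.44786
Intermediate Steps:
(4293987 - 3601421)/(4652550 - 3106177) = 692566/1546373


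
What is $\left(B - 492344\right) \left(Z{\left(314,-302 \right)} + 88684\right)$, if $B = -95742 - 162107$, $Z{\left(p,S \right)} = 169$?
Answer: $-66656898629$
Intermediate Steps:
$B = -257849$
$\left(B - 492344\right) \left(Z{\left(314,-302 \right)} + 88684\right) = \left(-257849 - 492344\right) \left(169 + 88684\right) = \left(-750193\right) 88853 = -66656898629$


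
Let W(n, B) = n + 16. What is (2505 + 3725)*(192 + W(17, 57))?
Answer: 1401750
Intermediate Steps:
W(n, B) = 16 + n
(2505 + 3725)*(192 + W(17, 57)) = (2505 + 3725)*(192 + (16 + 17)) = 6230*(192 + 33) = 6230*225 = 1401750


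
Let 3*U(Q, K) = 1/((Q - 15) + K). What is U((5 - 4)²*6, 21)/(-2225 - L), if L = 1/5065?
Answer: -5065/405706536 ≈ -1.2484e-5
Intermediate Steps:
L = 1/5065 ≈ 0.00019743
U(Q, K) = 1/(3*(-15 + K + Q)) (U(Q, K) = 1/(3*((Q - 15) + K)) = 1/(3*((-15 + Q) + K)) = 1/(3*(-15 + K + Q)))
U((5 - 4)²*6, 21)/(-2225 - L) = (1/(3*(-15 + 21 + (5 - 4)²*6)))/(-2225 - 1*1/5065) = (1/(3*(-15 + 21 + 1²*6)))/(-2225 - 1/5065) = (1/(3*(-15 + 21 + 1*6)))/(-11269626/5065) = -5065/(33808878*(-15 + 21 + 6)) = -5065/(33808878*12) = -5065/11269626*1/36 = -5065/405706536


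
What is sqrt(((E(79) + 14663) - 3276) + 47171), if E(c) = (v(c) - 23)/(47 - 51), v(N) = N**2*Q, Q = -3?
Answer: sqrt(252978)/2 ≈ 251.48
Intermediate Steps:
v(N) = -3*N**2 (v(N) = N**2*(-3) = -3*N**2)
E(c) = 23/4 + 3*c**2/4 (E(c) = (-3*c**2 - 23)/(47 - 51) = (-23 - 3*c**2)/(-4) = (-23 - 3*c**2)*(-1/4) = 23/4 + 3*c**2/4)
sqrt(((E(79) + 14663) - 3276) + 47171) = sqrt((((23/4 + (3/4)*79**2) + 14663) - 3276) + 47171) = sqrt((((23/4 + (3/4)*6241) + 14663) - 3276) + 47171) = sqrt((((23/4 + 18723/4) + 14663) - 3276) + 47171) = sqrt(((9373/2 + 14663) - 3276) + 47171) = sqrt((38699/2 - 3276) + 47171) = sqrt(32147/2 + 47171) = sqrt(126489/2) = sqrt(252978)/2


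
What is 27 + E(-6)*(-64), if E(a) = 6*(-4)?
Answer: 1563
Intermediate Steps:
E(a) = -24
27 + E(-6)*(-64) = 27 - 24*(-64) = 27 + 1536 = 1563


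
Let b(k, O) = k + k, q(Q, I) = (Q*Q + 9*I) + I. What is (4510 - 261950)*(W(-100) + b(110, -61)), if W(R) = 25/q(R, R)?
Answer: -509737636/9 ≈ -5.6638e+7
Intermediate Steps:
q(Q, I) = Q**2 + 10*I (q(Q, I) = (Q**2 + 9*I) + I = Q**2 + 10*I)
b(k, O) = 2*k
W(R) = 25/(R**2 + 10*R)
(4510 - 261950)*(W(-100) + b(110, -61)) = (4510 - 261950)*(25/(-100*(10 - 100)) + 2*110) = -257440*(25*(-1/100)/(-90) + 220) = -257440*(25*(-1/100)*(-1/90) + 220) = -257440*(1/360 + 220) = -257440*79201/360 = -509737636/9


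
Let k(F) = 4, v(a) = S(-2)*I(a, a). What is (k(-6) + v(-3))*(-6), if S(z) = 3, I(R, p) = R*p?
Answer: -186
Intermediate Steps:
v(a) = 3*a**2 (v(a) = 3*(a*a) = 3*a**2)
(k(-6) + v(-3))*(-6) = (4 + 3*(-3)**2)*(-6) = (4 + 3*9)*(-6) = (4 + 27)*(-6) = 31*(-6) = -186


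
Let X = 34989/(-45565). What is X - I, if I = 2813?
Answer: -128209334/45565 ≈ -2813.8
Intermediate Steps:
X = -34989/45565 (X = 34989*(-1/45565) = -34989/45565 ≈ -0.76789)
X - I = -34989/45565 - 1*2813 = -34989/45565 - 2813 = -128209334/45565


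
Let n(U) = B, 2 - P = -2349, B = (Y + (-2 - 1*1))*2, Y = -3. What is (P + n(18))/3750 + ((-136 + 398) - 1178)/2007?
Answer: 419791/2508750 ≈ 0.16733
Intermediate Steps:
B = -12 (B = (-3 + (-2 - 1*1))*2 = (-3 + (-2 - 1))*2 = (-3 - 3)*2 = -6*2 = -12)
P = 2351 (P = 2 - 1*(-2349) = 2 + 2349 = 2351)
n(U) = -12
(P + n(18))/3750 + ((-136 + 398) - 1178)/2007 = (2351 - 12)/3750 + ((-136 + 398) - 1178)/2007 = 2339*(1/3750) + (262 - 1178)*(1/2007) = 2339/3750 - 916*1/2007 = 2339/3750 - 916/2007 = 419791/2508750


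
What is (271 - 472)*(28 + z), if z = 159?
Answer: -37587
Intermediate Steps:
(271 - 472)*(28 + z) = (271 - 472)*(28 + 159) = -201*187 = -37587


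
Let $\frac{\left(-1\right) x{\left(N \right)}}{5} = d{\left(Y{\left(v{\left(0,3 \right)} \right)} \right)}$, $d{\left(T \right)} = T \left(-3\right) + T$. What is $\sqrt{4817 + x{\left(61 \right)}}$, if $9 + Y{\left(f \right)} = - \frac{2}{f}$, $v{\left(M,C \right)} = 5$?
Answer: $\sqrt{4723} \approx 68.724$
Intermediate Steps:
$Y{\left(f \right)} = -9 - \frac{2}{f}$
$d{\left(T \right)} = - 2 T$ ($d{\left(T \right)} = - 3 T + T = - 2 T$)
$x{\left(N \right)} = -94$ ($x{\left(N \right)} = - 5 \left(- 2 \left(-9 - \frac{2}{5}\right)\right) = - 5 \left(\left(-2\right) \left(- \frac{47}{5}\right)\right) = \left(-5\right) \frac{94}{5} = -94$)
$\sqrt{4817 + x{\left(61 \right)}} = \sqrt{4817 - 94} = \sqrt{4723}$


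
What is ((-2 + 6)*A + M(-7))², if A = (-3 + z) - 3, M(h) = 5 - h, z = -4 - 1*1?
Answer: 1024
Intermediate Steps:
z = -5 (z = -4 - 1 = -5)
A = -11 (A = (-3 - 5) - 3 = -8 - 3 = -11)
((-2 + 6)*A + M(-7))² = ((-2 + 6)*(-11) + (5 - 1*(-7)))² = (4*(-11) + (5 + 7))² = (-44 + 12)² = (-32)² = 1024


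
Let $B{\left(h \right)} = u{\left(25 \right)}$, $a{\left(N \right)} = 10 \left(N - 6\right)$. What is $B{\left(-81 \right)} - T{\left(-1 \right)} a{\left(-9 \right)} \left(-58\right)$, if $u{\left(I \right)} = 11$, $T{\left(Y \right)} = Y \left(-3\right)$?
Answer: $-26089$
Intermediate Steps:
$T{\left(Y \right)} = - 3 Y$
$a{\left(N \right)} = -60 + 10 N$ ($a{\left(N \right)} = 10 \left(-6 + N\right) = -60 + 10 N$)
$B{\left(h \right)} = 11$
$B{\left(-81 \right)} - T{\left(-1 \right)} a{\left(-9 \right)} \left(-58\right) = 11 - \left(-3\right) \left(-1\right) \left(-60 + 10 \left(-9\right)\right) \left(-58\right) = 11 - 3 \left(-60 - 90\right) \left(-58\right) = 11 - 3 \left(-150\right) \left(-58\right) = 11 - \left(-450\right) \left(-58\right) = 11 - 26100 = -26089$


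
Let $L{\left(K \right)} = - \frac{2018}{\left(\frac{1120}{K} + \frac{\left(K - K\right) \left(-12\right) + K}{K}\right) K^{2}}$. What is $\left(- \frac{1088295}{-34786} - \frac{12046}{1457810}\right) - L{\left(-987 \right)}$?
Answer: $\frac{104053843661332147}{3328466694038430} \approx 31.262$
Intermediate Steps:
$L{\left(K \right)} = - \frac{2018}{K^{2} \left(1 + \frac{1120}{K}\right)}$ ($L{\left(K \right)} = - \frac{2018}{\left(\frac{1120}{K} + \frac{0 \left(-12\right) + K}{K}\right) K^{2}} = - \frac{2018}{\left(\frac{1120}{K} + \frac{0 + K}{K}\right) K^{2}} = - \frac{2018}{\left(\frac{1120}{K} + \frac{K}{K}\right) K^{2}} = - \frac{2018}{\left(\frac{1120}{K} + 1\right) K^{2}} = - \frac{2018}{\left(1 + \frac{1120}{K}\right) K^{2}} = - \frac{2018}{K^{2} \left(1 + \frac{1120}{K}\right)}$)
$\left(- \frac{1088295}{-34786} - \frac{12046}{1457810}\right) - L{\left(-987 \right)} = \left(- \frac{1088295}{-34786} - \frac{12046}{1457810}\right) - - \frac{2018}{\left(-987\right) \left(1120 - 987\right)} = \left(\left(-1088295\right) \left(- \frac{1}{34786}\right) - \frac{6023}{728905}\right) - \left(-2018\right) \left(- \frac{1}{987}\right) \frac{1}{133} = \left(\frac{1088295}{34786} - \frac{6023}{728905}\right) - \left(-2018\right) \left(- \frac{1}{987}\right) \frac{1}{133} = \frac{793054150897}{25355689330} - \frac{2018}{131271} = \frac{104053843661332147}{3328466694038430}$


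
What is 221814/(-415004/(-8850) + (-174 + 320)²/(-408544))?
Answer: 100249236565200/21169843447 ≈ 4735.5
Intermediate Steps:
221814/(-415004/(-8850) + (-174 + 320)²/(-408544)) = 221814/(-415004*(-1/8850) + 146²*(-1/408544)) = 221814/(207502/4425 + 21316*(-1/408544)) = 221814/(207502/4425 - 5329/102136) = 221814/(21169843447/451951800) = 221814*(451951800/21169843447) = 100249236565200/21169843447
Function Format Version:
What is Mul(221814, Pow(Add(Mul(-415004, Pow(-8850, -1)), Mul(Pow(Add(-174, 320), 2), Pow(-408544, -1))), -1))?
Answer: Rational(100249236565200, 21169843447) ≈ 4735.5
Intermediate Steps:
Mul(221814, Pow(Add(Mul(-415004, Pow(-8850, -1)), Mul(Pow(Add(-174, 320), 2), Pow(-408544, -1))), -1)) = Mul(221814, Pow(Add(Mul(-415004, Rational(-1, 8850)), Mul(Pow(146, 2), Rational(-1, 408544))), -1)) = Mul(221814, Pow(Add(Rational(207502, 4425), Mul(21316, Rational(-1, 408544))), -1)) = Mul(221814, Pow(Add(Rational(207502, 4425), Rational(-5329, 102136)), -1)) = Mul(221814, Pow(Rational(21169843447, 451951800), -1)) = Mul(221814, Rational(451951800, 21169843447)) = Rational(100249236565200, 21169843447)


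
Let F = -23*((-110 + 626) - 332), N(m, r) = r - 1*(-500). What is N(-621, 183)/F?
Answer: -683/4232 ≈ -0.16139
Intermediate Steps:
N(m, r) = 500 + r (N(m, r) = r + 500 = 500 + r)
F = -4232 (F = -23*(516 - 332) = -23*184 = -4232)
N(-621, 183)/F = (500 + 183)/(-4232) = 683*(-1/4232) = -683/4232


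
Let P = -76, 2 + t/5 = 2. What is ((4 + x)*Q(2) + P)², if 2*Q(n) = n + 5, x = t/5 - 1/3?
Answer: 143641/36 ≈ 3990.0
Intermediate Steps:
t = 0 (t = -10 + 5*2 = -10 + 10 = 0)
x = -⅓ (x = 0/5 - 1/3 = 0*(⅕) - 1*⅓ = 0 - ⅓ = -⅓ ≈ -0.33333)
Q(n) = 5/2 + n/2 (Q(n) = (n + 5)/2 = (5 + n)/2 = 5/2 + n/2)
((4 + x)*Q(2) + P)² = ((4 - ⅓)*(5/2 + (½)*2) - 76)² = (11*(5/2 + 1)/3 - 76)² = ((11/3)*(7/2) - 76)² = (77/6 - 76)² = (-379/6)² = 143641/36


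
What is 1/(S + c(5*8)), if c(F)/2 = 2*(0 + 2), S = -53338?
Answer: -1/53330 ≈ -1.8751e-5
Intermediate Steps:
c(F) = 8 (c(F) = 2*(2*(0 + 2)) = 2*(2*2) = 2*4 = 8)
1/(S + c(5*8)) = 1/(-53338 + 8) = 1/(-53330) = -1/53330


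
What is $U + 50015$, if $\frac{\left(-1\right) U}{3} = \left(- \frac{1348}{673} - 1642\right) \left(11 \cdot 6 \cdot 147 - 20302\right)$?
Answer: $- \frac{35150305105}{673} \approx -5.2229 \cdot 10^{7}$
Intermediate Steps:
$U = - \frac{35183965200}{673}$ ($U = - 3 \left(- \frac{1348}{673} - 1642\right) \left(11 \cdot 6 \cdot 147 - 20302\right) = - 3 \left(\left(-1348\right) \frac{1}{673} - 1642\right) \left(66 \cdot 147 - 20302\right) = - 3 \left(- \frac{1348}{673} - 1642\right) \left(9702 - 20302\right) = - 3 \left(\left(- \frac{1106414}{673}\right) \left(-10600\right)\right) = \left(-3\right) \frac{11727988400}{673} = - \frac{35183965200}{673} \approx -5.2279 \cdot 10^{7}$)
$U + 50015 = - \frac{35183965200}{673} + 50015 = - \frac{35150305105}{673}$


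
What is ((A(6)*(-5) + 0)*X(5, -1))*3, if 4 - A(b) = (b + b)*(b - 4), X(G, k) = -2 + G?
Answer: 900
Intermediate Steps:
A(b) = 4 - 2*b*(-4 + b) (A(b) = 4 - (b + b)*(b - 4) = 4 - 2*b*(-4 + b))
((A(6)*(-5) + 0)*X(5, -1))*3 = (((4 - 2*6² + 8*6)*(-5) + 0)*(-2 + 5))*3 = (((4 - 2*36 + 48)*(-5) + 0)*3)*3 = (((4 - 72 + 48)*(-5) + 0)*3)*3 = ((-20*(-5) + 0)*3)*3 = ((100 + 0)*3)*3 = (100*3)*3 = 300*3 = 900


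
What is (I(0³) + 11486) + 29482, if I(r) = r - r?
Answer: 40968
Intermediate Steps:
I(r) = 0
(I(0³) + 11486) + 29482 = (0 + 11486) + 29482 = 11486 + 29482 = 40968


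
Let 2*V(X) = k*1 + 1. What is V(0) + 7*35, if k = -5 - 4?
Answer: 241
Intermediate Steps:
k = -9
V(X) = -4 (V(X) = (-9*1 + 1)/2 = (-9 + 1)/2 = (½)*(-8) = -4)
V(0) + 7*35 = -4 + 7*35 = -4 + 245 = 241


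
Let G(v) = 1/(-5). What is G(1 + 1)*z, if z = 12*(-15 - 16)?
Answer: 372/5 ≈ 74.400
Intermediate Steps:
G(v) = -⅕
z = -372 (z = 12*(-31) = -372)
G(1 + 1)*z = -⅕*(-372) = 372/5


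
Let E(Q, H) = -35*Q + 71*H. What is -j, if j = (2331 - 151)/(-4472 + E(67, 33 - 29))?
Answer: 2180/6533 ≈ 0.33369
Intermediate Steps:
j = -2180/6533 (j = (2331 - 151)/(-4472 + (-35*67 + 71*(33 - 29))) = 2180/(-4472 + (-2345 + 71*4)) = 2180/(-4472 + (-2345 + 284)) = 2180/(-4472 - 2061) = 2180/(-6533) = 2180*(-1/6533) = -2180/6533 ≈ -0.33369)
-j = -1*(-2180/6533) = 2180/6533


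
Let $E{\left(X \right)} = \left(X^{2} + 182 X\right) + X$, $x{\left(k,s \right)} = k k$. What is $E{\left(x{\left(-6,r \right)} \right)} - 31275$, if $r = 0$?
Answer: $-23391$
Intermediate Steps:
$x{\left(k,s \right)} = k^{2}$
$E{\left(X \right)} = X^{2} + 183 X$
$E{\left(x{\left(-6,r \right)} \right)} - 31275 = \left(-6\right)^{2} \left(183 + \left(-6\right)^{2}\right) - 31275 = 36 \left(183 + 36\right) - 31275 = 36 \cdot 219 - 31275 = 7884 - 31275 = -23391$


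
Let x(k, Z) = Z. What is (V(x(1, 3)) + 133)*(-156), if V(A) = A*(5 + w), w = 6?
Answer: -25896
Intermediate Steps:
V(A) = 11*A (V(A) = A*(5 + 6) = A*11 = 11*A)
(V(x(1, 3)) + 133)*(-156) = (11*3 + 133)*(-156) = (33 + 133)*(-156) = 166*(-156) = -25896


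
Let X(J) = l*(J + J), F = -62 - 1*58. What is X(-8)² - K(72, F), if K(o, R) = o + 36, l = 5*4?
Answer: 102292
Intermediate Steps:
F = -120 (F = -62 - 58 = -120)
l = 20
K(o, R) = 36 + o
X(J) = 40*J (X(J) = 20*(J + J) = 20*(2*J) = 40*J)
X(-8)² - K(72, F) = (40*(-8))² - (36 + 72) = (-320)² - 1*108 = 102400 - 108 = 102292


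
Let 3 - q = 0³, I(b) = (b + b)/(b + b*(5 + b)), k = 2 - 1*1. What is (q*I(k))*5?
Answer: 30/7 ≈ 4.2857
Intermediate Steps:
k = 1 (k = 2 - 1 = 1)
I(b) = 2*b/(b + b*(5 + b)) (I(b) = (2*b)/(b + b*(5 + b)) = 2*b/(b + b*(5 + b)))
q = 3 (q = 3 - 1*0³ = 3 - 1*0 = 3 + 0 = 3)
(q*I(k))*5 = (3*(2/(6 + 1)))*5 = (3*(2/7))*5 = (6/7)*5 = 30/7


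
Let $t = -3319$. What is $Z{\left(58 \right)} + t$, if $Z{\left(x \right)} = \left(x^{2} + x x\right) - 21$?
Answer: $3388$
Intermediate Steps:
$Z{\left(x \right)} = -21 + 2 x^{2}$ ($Z{\left(x \right)} = \left(x^{2} + x^{2}\right) - 21 = 2 x^{2} - 21 = -21 + 2 x^{2}$)
$Z{\left(58 \right)} + t = \left(-21 + 2 \cdot 58^{2}\right) - 3319 = \left(-21 + 2 \cdot 3364\right) - 3319 = \left(-21 + 6728\right) - 3319 = 6707 - 3319 = 3388$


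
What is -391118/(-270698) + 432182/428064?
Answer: 71103584647/28969017168 ≈ 2.4545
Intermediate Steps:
-391118/(-270698) + 432182/428064 = -391118*(-1/270698) + 432182*(1/428064) = 195559/135349 + 216091/214032 = 71103584647/28969017168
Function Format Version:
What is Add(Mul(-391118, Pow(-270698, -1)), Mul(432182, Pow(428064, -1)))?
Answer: Rational(71103584647, 28969017168) ≈ 2.4545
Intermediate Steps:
Add(Mul(-391118, Pow(-270698, -1)), Mul(432182, Pow(428064, -1))) = Add(Mul(-391118, Rational(-1, 270698)), Mul(432182, Rational(1, 428064))) = Add(Rational(195559, 135349), Rational(216091, 214032)) = Rational(71103584647, 28969017168)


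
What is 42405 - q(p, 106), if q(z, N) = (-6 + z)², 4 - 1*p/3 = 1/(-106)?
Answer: 476054259/11236 ≈ 42369.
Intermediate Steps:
p = 1275/106 (p = 12 - 3/(-106) = 12 - 3*(-1/106) = 12 + 3/106 = 1275/106 ≈ 12.028)
42405 - q(p, 106) = 42405 - (-6 + 1275/106)² = 42405 - (639/106)² = 42405 - 1*408321/11236 = 42405 - 408321/11236 = 476054259/11236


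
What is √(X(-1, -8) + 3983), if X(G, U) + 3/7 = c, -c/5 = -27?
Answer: √201761/7 ≈ 64.168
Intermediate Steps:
c = 135 (c = -5*(-27) = 135)
X(G, U) = 942/7 (X(G, U) = -3/7 + 135 = 942/7)
√(X(-1, -8) + 3983) = √(942/7 + 3983) = √(28823/7) = √201761/7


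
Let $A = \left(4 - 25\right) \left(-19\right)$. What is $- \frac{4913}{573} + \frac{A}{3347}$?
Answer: $- \frac{16215184}{1917831} \approx -8.455$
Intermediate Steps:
$A = 399$ ($A = \left(-21\right) \left(-19\right) = 399$)
$- \frac{4913}{573} + \frac{A}{3347} = - \frac{4913}{573} + \frac{399}{3347} = - \frac{16215184}{1917831}$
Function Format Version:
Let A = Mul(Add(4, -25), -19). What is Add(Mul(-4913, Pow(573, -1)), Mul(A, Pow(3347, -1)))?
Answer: Rational(-16215184, 1917831) ≈ -8.4550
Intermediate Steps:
A = 399 (A = Mul(-21, -19) = 399)
Add(Mul(-4913, Pow(573, -1)), Mul(A, Pow(3347, -1))) = Add(Mul(-4913, Pow(573, -1)), Mul(399, Pow(3347, -1))) = Add(Mul(-4913, Rational(1, 573)), Mul(399, Rational(1, 3347))) = Add(Rational(-4913, 573), Rational(399, 3347)) = Rational(-16215184, 1917831)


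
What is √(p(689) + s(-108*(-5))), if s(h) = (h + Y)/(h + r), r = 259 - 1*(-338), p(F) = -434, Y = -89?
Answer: I*√560548959/1137 ≈ 20.823*I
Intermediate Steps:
r = 597 (r = 259 + 338 = 597)
s(h) = (-89 + h)/(597 + h) (s(h) = (h - 89)/(h + 597) = (-89 + h)/(597 + h))
√(p(689) + s(-108*(-5))) = √(-434 + (-89 - 108*(-5))/(597 - 108*(-5))) = √(-434 + (-89 + 540)/(597 + 540)) = √(-434 + 451/1137) = √(-493007/1137) = I*√560548959/1137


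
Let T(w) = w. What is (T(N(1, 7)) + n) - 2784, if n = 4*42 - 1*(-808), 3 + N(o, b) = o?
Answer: -1810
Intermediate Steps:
N(o, b) = -3 + o
n = 976 (n = 168 + 808 = 976)
(T(N(1, 7)) + n) - 2784 = ((-3 + 1) + 976) - 2784 = (-2 + 976) - 2784 = 974 - 2784 = -1810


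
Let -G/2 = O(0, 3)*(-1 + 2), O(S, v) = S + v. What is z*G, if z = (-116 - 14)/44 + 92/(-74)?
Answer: 10251/407 ≈ 25.187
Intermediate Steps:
z = -3417/814 (z = -130*1/44 + 92*(-1/74) = -65/22 - 46/37 = -3417/814 ≈ -4.1978)
G = -6 (G = -2*(0 + 3)*(-1 + 2) = -6 ≈ -6.0000)
z*G = -3417/814*(-6) = 10251/407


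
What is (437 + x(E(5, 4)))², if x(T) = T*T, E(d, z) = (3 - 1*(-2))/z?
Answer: 49238289/256 ≈ 1.9234e+5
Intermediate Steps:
E(d, z) = 5/z (E(d, z) = (3 + 2)/z = 5/z)
x(T) = T²
(437 + x(E(5, 4)))² = (437 + (5/4)²)² = (437 + 25/16)² = (7017/16)² = 49238289/256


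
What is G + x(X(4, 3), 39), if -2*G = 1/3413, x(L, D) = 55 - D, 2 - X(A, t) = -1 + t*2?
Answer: 109215/6826 ≈ 16.000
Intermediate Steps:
X(A, t) = 3 - 2*t (X(A, t) = 2 - (-1 + t*2) = 2 - (-1 + 2*t) = 2 + (1 - 2*t) = 3 - 2*t)
G = -1/6826 (G = -1/2/3413 = -1/2*1/3413 = -1/6826 ≈ -0.00014650)
G + x(X(4, 3), 39) = -1/6826 + (55 - 1*39) = -1/6826 + (55 - 39) = -1/6826 + 16 = 109215/6826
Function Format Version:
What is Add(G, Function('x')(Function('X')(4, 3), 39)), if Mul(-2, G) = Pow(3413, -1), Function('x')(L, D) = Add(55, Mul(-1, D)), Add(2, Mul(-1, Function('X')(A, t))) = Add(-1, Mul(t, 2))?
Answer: Rational(109215, 6826) ≈ 16.000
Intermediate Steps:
Function('X')(A, t) = Add(3, Mul(-2, t)) (Function('X')(A, t) = Add(2, Mul(-1, Add(-1, Mul(t, 2)))) = Add(2, Mul(-1, Add(-1, Mul(2, t)))) = Add(2, Add(1, Mul(-2, t))) = Add(3, Mul(-2, t)))
G = Rational(-1, 6826) (G = Mul(Rational(-1, 2), Pow(3413, -1)) = Mul(Rational(-1, 2), Rational(1, 3413)) = Rational(-1, 6826) ≈ -0.00014650)
Add(G, Function('x')(Function('X')(4, 3), 39)) = Add(Rational(-1, 6826), Add(55, Mul(-1, 39))) = Add(Rational(-1, 6826), Add(55, -39)) = Add(Rational(-1, 6826), 16) = Rational(109215, 6826)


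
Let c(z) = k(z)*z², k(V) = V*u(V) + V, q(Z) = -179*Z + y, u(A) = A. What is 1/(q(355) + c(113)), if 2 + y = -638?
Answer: 1/164426073 ≈ 6.0818e-9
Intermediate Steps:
y = -640 (y = -2 - 638 = -640)
q(Z) = -640 - 179*Z (q(Z) = -179*Z - 640 = -640 - 179*Z)
k(V) = V + V² (k(V) = V*V + V = V² + V = V + V²)
c(z) = z³*(1 + z) (c(z) = (z*(1 + z))*z² = z³*(1 + z))
1/(q(355) + c(113)) = 1/((-640 - 179*355) + 113³*(1 + 113)) = 1/((-640 - 63545) + 1442897*114) = 1/(-64185 + 164490258) = 1/164426073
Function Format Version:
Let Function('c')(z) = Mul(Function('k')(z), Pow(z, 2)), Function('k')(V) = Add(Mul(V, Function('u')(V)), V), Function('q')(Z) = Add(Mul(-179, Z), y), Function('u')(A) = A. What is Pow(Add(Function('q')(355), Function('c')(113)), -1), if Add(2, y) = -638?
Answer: Rational(1, 164426073) ≈ 6.0818e-9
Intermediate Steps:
y = -640 (y = Add(-2, -638) = -640)
Function('q')(Z) = Add(-640, Mul(-179, Z)) (Function('q')(Z) = Add(Mul(-179, Z), -640) = Add(-640, Mul(-179, Z)))
Function('k')(V) = Add(V, Pow(V, 2)) (Function('k')(V) = Add(Mul(V, V), V) = Add(Pow(V, 2), V) = Add(V, Pow(V, 2)))
Function('c')(z) = Mul(Pow(z, 3), Add(1, z)) (Function('c')(z) = Mul(Mul(z, Add(1, z)), Pow(z, 2)) = Mul(Pow(z, 3), Add(1, z)))
Pow(Add(Function('q')(355), Function('c')(113)), -1) = Pow(Add(Add(-640, Mul(-179, 355)), Mul(Pow(113, 3), Add(1, 113))), -1) = Pow(Add(Add(-640, -63545), Mul(1442897, 114)), -1) = Pow(Add(-64185, 164490258), -1) = Pow(164426073, -1) = Rational(1, 164426073)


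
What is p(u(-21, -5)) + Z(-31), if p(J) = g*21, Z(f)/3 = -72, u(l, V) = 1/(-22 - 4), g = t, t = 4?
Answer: -132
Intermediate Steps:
g = 4
u(l, V) = -1/26 (u(l, V) = 1/(-26) = -1/26)
Z(f) = -216 (Z(f) = 3*(-72) = -216)
p(J) = 84 (p(J) = 4*21 = 84)
p(u(-21, -5)) + Z(-31) = 84 - 216 = -132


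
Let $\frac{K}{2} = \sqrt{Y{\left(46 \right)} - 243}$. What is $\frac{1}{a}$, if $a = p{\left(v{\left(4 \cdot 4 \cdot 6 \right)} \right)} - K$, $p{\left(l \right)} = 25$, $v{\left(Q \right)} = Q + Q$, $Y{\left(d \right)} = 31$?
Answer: $\frac{25}{1473} + \frac{4 i \sqrt{53}}{1473} \approx 0.016972 + 0.019769 i$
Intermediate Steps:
$v{\left(Q \right)} = 2 Q$
$K = 4 i \sqrt{53}$ ($K = 2 \sqrt{31 - 243} = 2 \sqrt{-212} = 2 \cdot 2 i \sqrt{53} = 4 i \sqrt{53} \approx 29.12 i$)
$a = 25 - 4 i \sqrt{53} \approx 25.0 - 29.12 i$
$\frac{1}{a} = \frac{1}{25 - 4 i \sqrt{53}}$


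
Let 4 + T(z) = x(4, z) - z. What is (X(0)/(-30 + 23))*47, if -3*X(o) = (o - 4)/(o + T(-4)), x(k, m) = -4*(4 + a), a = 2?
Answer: 47/126 ≈ 0.37302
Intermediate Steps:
x(k, m) = -24 (x(k, m) = -4*(4 + 2) = -4*6 = -24)
T(z) = -28 - z (T(z) = -4 + (-24 - z) = -28 - z)
X(o) = -(-4 + o)/(3*(-24 + o)) (X(o) = -(o - 4)/(3*(o + (-28 - 1*(-4)))) = -(-4 + o)/(3*(o + (-28 + 4))) = -(-4 + o)/(3*(o - 24)) = -(-4 + o)/(3*(-24 + o)))
(X(0)/(-30 + 23))*47 = (((4 - 1*0)/(3*(-24 + 0)))/(-30 + 23))*47 = (((⅓)*(4 + 0)/(-24))/(-7))*47 = -(-1)*4/(21*24)*47 = -⅐*(-1/18)*47 = (1/126)*47 = 47/126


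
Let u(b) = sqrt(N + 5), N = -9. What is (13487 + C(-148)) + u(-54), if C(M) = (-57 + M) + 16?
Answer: 13298 + 2*I ≈ 13298.0 + 2.0*I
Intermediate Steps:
u(b) = 2*I (u(b) = sqrt(-9 + 5) = sqrt(-4) = 2*I)
C(M) = -41 + M
(13487 + C(-148)) + u(-54) = (13487 + (-41 - 148)) + 2*I = (13487 - 189) + 2*I = 13298 + 2*I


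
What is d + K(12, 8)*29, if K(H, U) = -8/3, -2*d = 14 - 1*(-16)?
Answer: -277/3 ≈ -92.333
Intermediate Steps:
d = -15 (d = -(14 - 1*(-16))/2 = -(14 + 16)/2 = -1/2*30 = -15)
K(H, U) = -8/3 (K(H, U) = -8*1/3 = -8/3)
d + K(12, 8)*29 = -15 - 8/3*29 = -15 - 232/3 = -277/3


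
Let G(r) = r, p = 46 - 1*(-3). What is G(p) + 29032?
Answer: 29081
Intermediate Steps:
p = 49 (p = 46 + 3 = 49)
G(p) + 29032 = 49 + 29032 = 29081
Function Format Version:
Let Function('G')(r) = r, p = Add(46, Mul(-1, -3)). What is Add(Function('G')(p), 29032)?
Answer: 29081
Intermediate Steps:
p = 49 (p = Add(46, 3) = 49)
Add(Function('G')(p), 29032) = Add(49, 29032) = 29081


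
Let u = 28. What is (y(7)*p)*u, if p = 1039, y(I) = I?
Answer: 203644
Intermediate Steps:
(y(7)*p)*u = (7*1039)*28 = 7273*28 = 203644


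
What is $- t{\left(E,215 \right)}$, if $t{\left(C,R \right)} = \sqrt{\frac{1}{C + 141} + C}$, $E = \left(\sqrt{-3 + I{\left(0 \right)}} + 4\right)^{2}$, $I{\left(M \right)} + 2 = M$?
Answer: $- \frac{\sqrt{2} \sqrt{\frac{1353 + 1304 i \sqrt{5}}{19 + i \sqrt{5}}}}{4} \approx -4.0006 - 2.2356 i$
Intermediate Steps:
$I{\left(M \right)} = -2 + M$
$E = \left(4 + i \sqrt{5}\right)^{2}$ ($E = \left(\sqrt{-3 + \left(-2 + 0\right)} + 4\right)^{2} = \left(\sqrt{-3 - 2} + 4\right)^{2} = \left(\sqrt{-5} + 4\right)^{2} = \left(i \sqrt{5} + 4\right)^{2} = \left(4 + i \sqrt{5}\right)^{2} \approx 11.0 + 17.889 i$)
$t{\left(C,R \right)} = \sqrt{C + \frac{1}{141 + C}}$ ($t{\left(C,R \right)} = \sqrt{\frac{1}{141 + C} + C} = \sqrt{C + \frac{1}{141 + C}}$)
$- t{\left(E,215 \right)} = - \sqrt{\frac{1 + \left(4 + i \sqrt{5}\right)^{2} \left(141 + \left(4 + i \sqrt{5}\right)^{2}\right)}{141 + \left(4 + i \sqrt{5}\right)^{2}}}$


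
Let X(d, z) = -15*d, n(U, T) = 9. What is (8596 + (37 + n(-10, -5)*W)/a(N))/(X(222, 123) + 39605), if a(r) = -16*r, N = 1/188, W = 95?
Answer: -377/7255 ≈ -0.051964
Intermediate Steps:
N = 1/188 ≈ 0.0053191
(8596 + (37 + n(-10, -5)*W)/a(N))/(X(222, 123) + 39605) = (8596 + (37 + 9*95)/((-16*1/188)))/(-15*222 + 39605) = (8596 + (37 + 855)/(-4/47))/(-3330 + 39605) = (8596 + 892*(-47/4))/36275 = (8596 - 10481)*(1/36275) = -1885*1/36275 = -377/7255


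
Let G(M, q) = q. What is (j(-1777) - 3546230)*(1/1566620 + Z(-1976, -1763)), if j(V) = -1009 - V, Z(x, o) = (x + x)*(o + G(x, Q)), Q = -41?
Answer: -19799762233703554491/783310 ≈ -2.5277e+13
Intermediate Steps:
Z(x, o) = 2*x*(-41 + o) (Z(x, o) = (x + x)*(o - 41) = (2*x)*(-41 + o) = 2*x*(-41 + o))
(j(-1777) - 3546230)*(1/1566620 + Z(-1976, -1763)) = ((-1009 - 1*(-1777)) - 3546230)*(1/1566620 + 2*(-1976)*(-41 - 1763)) = ((-1009 + 1777) - 3546230)*(1/1566620 + 2*(-1976)*(-1804)) = (768 - 3546230)*(1/1566620 + 7129408) = -3545462*11169073160961/1566620 = -19799762233703554491/783310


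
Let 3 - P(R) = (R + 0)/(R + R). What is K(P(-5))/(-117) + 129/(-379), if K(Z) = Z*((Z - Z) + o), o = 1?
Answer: -32081/88686 ≈ -0.36174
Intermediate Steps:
P(R) = 5/2 (P(R) = 3 - (R + 0)/(R + R) = 3 - R/(2*R) = 3 - R*1/(2*R) = 3 - 1*1/2 = 3 - 1/2 = 5/2)
K(Z) = Z (K(Z) = Z*((Z - Z) + 1) = Z*(0 + 1) = Z*1 = Z)
K(P(-5))/(-117) + 129/(-379) = (5/2)/(-117) + 129/(-379) = (5/2)*(-1/117) + 129*(-1/379) = -5/234 - 129/379 = -32081/88686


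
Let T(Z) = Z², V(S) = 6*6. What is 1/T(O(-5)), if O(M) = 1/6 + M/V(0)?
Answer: 1296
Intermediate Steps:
V(S) = 36
O(M) = ⅙ + M/36 (O(M) = 1/6 + M/36 = 1*(⅙) + M*(1/36) = ⅙ + M/36)
1/T(O(-5)) = 1/((⅙ + (1/36)*(-5))²) = 1/((⅙ - 5/36)²) = 1/((1/36)²) = 1/(1/1296) = 1296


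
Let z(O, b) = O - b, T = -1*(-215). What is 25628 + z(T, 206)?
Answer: 25637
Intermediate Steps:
T = 215
25628 + z(T, 206) = 25628 + (215 - 1*206) = 25628 + (215 - 206) = 25628 + 9 = 25637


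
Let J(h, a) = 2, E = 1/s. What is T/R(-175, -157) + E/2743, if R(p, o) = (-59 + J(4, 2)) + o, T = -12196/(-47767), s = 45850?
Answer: -766919310831/642801514941950 ≈ -0.0011931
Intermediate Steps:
E = 1/45850 ≈ 2.1810e-5
T = 12196/47767 (T = -12196*(-1/47767) = 12196/47767 ≈ 0.25532)
R(p, o) = -57 + o (R(p, o) = (-59 + 2) + o = -57 + o)
T/R(-175, -157) + E/2743 = 12196/(47767*(-57 - 157)) + (1/45850)/2743 = (12196/47767)/(-214) + (1/45850)*(1/2743) = (12196/47767)*(-1/214) + 1/125766550 = -6098/5111069 + 1/125766550 = -766919310831/642801514941950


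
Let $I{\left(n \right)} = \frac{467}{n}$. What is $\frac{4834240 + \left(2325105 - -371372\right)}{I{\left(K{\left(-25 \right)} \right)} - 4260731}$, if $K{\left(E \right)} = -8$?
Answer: $- \frac{20081912}{11362105} \approx -1.7674$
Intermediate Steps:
$\frac{4834240 + \left(2325105 - -371372\right)}{I{\left(K{\left(-25 \right)} \right)} - 4260731} = \frac{4834240 + \left(2325105 - -371372\right)}{\frac{467}{-8} - 4260731} = \frac{4834240 + \left(2325105 + 371372\right)}{467 \left(- \frac{1}{8}\right) - 4260731} = \frac{4834240 + 2696477}{- \frac{467}{8} - 4260731} = \frac{7530717}{- \frac{34086315}{8}} = 7530717 \left(- \frac{8}{34086315}\right) = - \frac{20081912}{11362105}$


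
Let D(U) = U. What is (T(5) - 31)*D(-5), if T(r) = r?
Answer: 130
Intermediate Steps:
(T(5) - 31)*D(-5) = (5 - 31)*(-5) = -26*(-5) = 130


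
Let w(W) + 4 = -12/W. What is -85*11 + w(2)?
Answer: -945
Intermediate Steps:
w(W) = -4 - 12/W
-85*11 + w(2) = -85*11 + (-4 - 12/2) = -935 + (-4 - 12*½) = -935 + (-4 - 6) = -935 - 10 = -945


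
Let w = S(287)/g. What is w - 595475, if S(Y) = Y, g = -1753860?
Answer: -1044379783787/1753860 ≈ -5.9548e+5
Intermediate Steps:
w = -287/1753860 (w = 287/(-1753860) = 287*(-1/1753860) = -287/1753860 ≈ -0.00016364)
w - 595475 = -287/1753860 - 595475 = -1044379783787/1753860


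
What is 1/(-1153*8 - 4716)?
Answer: -1/13940 ≈ -7.1736e-5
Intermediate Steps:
1/(-1153*8 - 4716) = 1/(-9224 - 4716) = 1/(-13940) = -1/13940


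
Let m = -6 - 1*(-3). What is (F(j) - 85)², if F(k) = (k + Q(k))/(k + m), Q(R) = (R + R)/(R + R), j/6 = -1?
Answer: 577600/81 ≈ 7130.9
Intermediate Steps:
j = -6 (j = 6*(-1) = -6)
m = -3 (m = -6 + 3 = -3)
Q(R) = 1 (Q(R) = (2*R)/((2*R)) = (2*R)*(1/(2*R)) = 1)
F(k) = (1 + k)/(-3 + k) (F(k) = (k + 1)/(k - 3) = (1 + k)/(-3 + k))
(F(j) - 85)² = ((1 - 6)/(-3 - 6) - 85)² = (-5/(-9) - 85)² = (-⅑*(-5) - 85)² = (5/9 - 85)² = (-760/9)² = 577600/81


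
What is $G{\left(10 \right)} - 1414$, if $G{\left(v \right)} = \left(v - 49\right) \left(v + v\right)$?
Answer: $-2194$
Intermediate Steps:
$G{\left(v \right)} = 2 v \left(-49 + v\right)$ ($G{\left(v \right)} = \left(-49 + v\right) 2 v = 2 v \left(-49 + v\right)$)
$G{\left(10 \right)} - 1414 = 2 \cdot 10 \left(-49 + 10\right) - 1414 = 2 \cdot 10 \left(-39\right) - 1414 = -780 - 1414 = -2194$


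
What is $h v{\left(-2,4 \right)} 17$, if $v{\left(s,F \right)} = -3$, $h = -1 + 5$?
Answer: $-204$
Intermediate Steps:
$h = 4$
$h v{\left(-2,4 \right)} 17 = 4 \left(-3\right) 17 = \left(-12\right) 17 = -204$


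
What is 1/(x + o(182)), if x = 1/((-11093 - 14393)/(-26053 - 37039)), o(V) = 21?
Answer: 12743/299149 ≈ 0.042597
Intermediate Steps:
x = 31546/12743 (x = 1/(-25486/(-63092)) = 1/(-25486*(-1/63092)) = 1/(12743/31546) = 31546/12743 ≈ 2.4756)
1/(x + o(182)) = 1/(31546/12743 + 21) = 1/(299149/12743) = 12743/299149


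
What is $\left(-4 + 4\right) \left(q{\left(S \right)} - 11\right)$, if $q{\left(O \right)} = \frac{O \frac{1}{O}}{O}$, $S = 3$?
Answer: $0$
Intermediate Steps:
$q{\left(O \right)} = \frac{1}{O}$ ($q{\left(O \right)} = 1 \frac{1}{O} = \frac{1}{O}$)
$\left(-4 + 4\right) \left(q{\left(S \right)} - 11\right) = \left(-4 + 4\right) \left(\frac{1}{3} - 11\right) = 0 \left(\frac{1}{3} - 11\right) = 0 \left(- \frac{32}{3}\right) = 0$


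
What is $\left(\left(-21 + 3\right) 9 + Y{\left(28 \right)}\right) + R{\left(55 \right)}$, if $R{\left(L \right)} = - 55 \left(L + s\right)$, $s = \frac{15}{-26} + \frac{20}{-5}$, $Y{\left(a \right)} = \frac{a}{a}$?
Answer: $- \frac{76291}{26} \approx -2934.3$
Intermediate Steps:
$Y{\left(a \right)} = 1$
$s = - \frac{119}{26}$ ($s = 15 \left(- \frac{1}{26}\right) + 20 \left(- \frac{1}{5}\right) = - \frac{15}{26} - 4 = - \frac{119}{26} \approx -4.5769$)
$R{\left(L \right)} = \frac{6545}{26} - 55 L$ ($R{\left(L \right)} = - 55 \left(L - \frac{119}{26}\right) = - 55 \left(- \frac{119}{26} + L\right) = \frac{6545}{26} - 55 L$)
$\left(\left(-21 + 3\right) 9 + Y{\left(28 \right)}\right) + R{\left(55 \right)} = \left(\left(-21 + 3\right) 9 + 1\right) + \left(\frac{6545}{26} - 3025\right) = \left(\left(-18\right) 9 + 1\right) + \left(\frac{6545}{26} - 3025\right) = \left(-162 + 1\right) - \frac{72105}{26} = -161 - \frac{72105}{26} = - \frac{76291}{26}$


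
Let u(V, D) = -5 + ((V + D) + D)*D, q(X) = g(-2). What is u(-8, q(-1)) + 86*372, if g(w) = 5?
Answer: 31997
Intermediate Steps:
q(X) = 5
u(V, D) = -5 + D*(V + 2*D) (u(V, D) = -5 + ((D + V) + D)*D = -5 + (V + 2*D)*D = -5 + D*(V + 2*D))
u(-8, q(-1)) + 86*372 = (-5 + 2*5² + 5*(-8)) + 86*372 = (-5 + 2*25 - 40) + 31992 = (-5 + 50 - 40) + 31992 = 5 + 31992 = 31997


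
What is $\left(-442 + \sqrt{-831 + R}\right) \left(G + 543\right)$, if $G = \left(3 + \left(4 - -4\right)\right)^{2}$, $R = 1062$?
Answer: $-293488 + 664 \sqrt{231} \approx -2.834 \cdot 10^{5}$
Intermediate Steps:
$G = 121$ ($G = \left(3 + \left(4 + 4\right)\right)^{2} = \left(3 + 8\right)^{2} = 11^{2} = 121$)
$\left(-442 + \sqrt{-831 + R}\right) \left(G + 543\right) = \left(-442 + \sqrt{-831 + 1062}\right) \left(121 + 543\right) = \left(-442 + \sqrt{231}\right) 664 = -293488 + 664 \sqrt{231}$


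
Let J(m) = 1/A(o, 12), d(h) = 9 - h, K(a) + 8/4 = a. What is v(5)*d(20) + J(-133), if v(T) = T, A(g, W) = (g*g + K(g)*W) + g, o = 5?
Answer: -3629/66 ≈ -54.985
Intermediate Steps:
K(a) = -2 + a
A(g, W) = g + g**2 + W*(-2 + g) (A(g, W) = (g*g + (-2 + g)*W) + g = (g**2 + W*(-2 + g)) + g = g + g**2 + W*(-2 + g))
J(m) = 1/66 (J(m) = 1/(5 + 5**2 + 12*(-2 + 5)) = 1/(5 + 25 + 12*3) = 1/(5 + 25 + 36) = 1/66)
v(5)*d(20) + J(-133) = 5*(9 - 1*20) + 1/66 = 5*(9 - 20) + 1/66 = 5*(-11) + 1/66 = -55 + 1/66 = -3629/66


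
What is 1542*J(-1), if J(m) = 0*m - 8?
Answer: -12336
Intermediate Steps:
J(m) = -8 (J(m) = 0 - 8 = -8)
1542*J(-1) = 1542*(-8) = -12336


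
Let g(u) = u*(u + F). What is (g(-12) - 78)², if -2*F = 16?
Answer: 26244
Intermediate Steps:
F = -8 (F = -½*16 = -8)
g(u) = u*(-8 + u) (g(u) = u*(u - 8) = u*(-8 + u))
(g(-12) - 78)² = (-12*(-8 - 12) - 78)² = (-12*(-20) - 78)² = (240 - 78)² = 162² = 26244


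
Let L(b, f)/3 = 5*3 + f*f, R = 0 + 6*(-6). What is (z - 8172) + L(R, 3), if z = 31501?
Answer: 23401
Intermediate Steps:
R = -36 (R = 0 - 36 = -36)
L(b, f) = 45 + 3*f**2 (L(b, f) = 3*(5*3 + f*f) = 3*(15 + f**2) = 45 + 3*f**2)
(z - 8172) + L(R, 3) = (31501 - 8172) + (45 + 3*3**2) = 23329 + (45 + 3*9) = 23329 + (45 + 27) = 23329 + 72 = 23401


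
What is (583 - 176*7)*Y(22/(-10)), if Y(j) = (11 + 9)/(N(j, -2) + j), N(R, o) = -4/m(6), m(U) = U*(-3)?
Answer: 584100/89 ≈ 6562.9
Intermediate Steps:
m(U) = -3*U
N(R, o) = 2/9 (N(R, o) = -4/((-3*6)) = -4/(-18) = -4*(-1/18) = 2/9)
Y(j) = 20/(2/9 + j) (Y(j) = (11 + 9)/(2/9 + j) = 20/(2/9 + j))
(583 - 176*7)*Y(22/(-10)) = (583 - 176*7)*(180/(2 + 9*(22/(-10)))) = (583 - 1232)*(180/(2 + 9*(22*(-⅒)))) = -116820/(2 + 9*(-11/5)) = -116820/(2 - 99/5) = -116820/(-89/5) = -116820*(-5)/89 = -649*(-900/89) = 584100/89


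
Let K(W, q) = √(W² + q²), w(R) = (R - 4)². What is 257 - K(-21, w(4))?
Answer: 236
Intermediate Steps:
w(R) = (-4 + R)²
257 - K(-21, w(4)) = 257 - √((-21)² + ((-4 + 4)²)²) = 257 - √(441 + (0²)²) = 257 - √(441 + 0²) = 257 - √(441 + 0) = 257 - √441 = 257 - 1*21 = 257 - 21 = 236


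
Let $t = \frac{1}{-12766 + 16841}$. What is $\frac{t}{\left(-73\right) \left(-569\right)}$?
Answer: $\frac{1}{169263275} \approx 5.908 \cdot 10^{-9}$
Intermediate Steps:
$t = \frac{1}{4075} \approx 0.0002454$
$\frac{t}{\left(-73\right) \left(-569\right)} = \frac{1}{4075 \left(\left(-73\right) \left(-569\right)\right)} = \frac{1}{4075 \cdot 41537} = \frac{1}{4075} \cdot \frac{1}{41537} = \frac{1}{169263275}$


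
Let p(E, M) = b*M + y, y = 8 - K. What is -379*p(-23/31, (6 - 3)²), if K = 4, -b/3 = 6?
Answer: 59882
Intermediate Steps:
b = -18 (b = -3*6 = -18)
y = 4 (y = 8 - 1*4 = 8 - 4 = 4)
p(E, M) = 4 - 18*M (p(E, M) = -18*M + 4 = 4 - 18*M)
-379*p(-23/31, (6 - 3)²) = -379*(4 - 18*(6 - 3)²) = -379*(4 - 18*3²) = -379*(4 - 18*9) = -379*(4 - 162) = -379*(-158) = 59882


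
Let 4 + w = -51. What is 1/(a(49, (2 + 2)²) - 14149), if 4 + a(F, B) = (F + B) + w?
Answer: -1/14143 ≈ -7.0706e-5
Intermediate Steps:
w = -55 (w = -4 - 51 = -55)
a(F, B) = -59 + B + F (a(F, B) = -4 + ((F + B) - 55) = -4 + ((B + F) - 55) = -4 + (-55 + B + F) = -59 + B + F)
1/(a(49, (2 + 2)²) - 14149) = 1/((-59 + (2 + 2)² + 49) - 14149) = 1/((-59 + 4² + 49) - 14149) = 1/((-59 + 16 + 49) - 14149) = 1/(6 - 14149) = 1/(-14143) = -1/14143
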